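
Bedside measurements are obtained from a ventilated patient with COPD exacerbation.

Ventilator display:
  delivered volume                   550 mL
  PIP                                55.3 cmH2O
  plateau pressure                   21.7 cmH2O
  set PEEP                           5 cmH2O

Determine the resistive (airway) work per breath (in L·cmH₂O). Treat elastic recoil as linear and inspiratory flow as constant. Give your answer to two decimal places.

With constant inspiratory flow the resistive pressure is constant at PIP − Pplat = 55.3 − 21.7 = 33.6 cmH2O, so resistive work = 33.6 × 0.550 = 18.48 L·cmH2O.

18.48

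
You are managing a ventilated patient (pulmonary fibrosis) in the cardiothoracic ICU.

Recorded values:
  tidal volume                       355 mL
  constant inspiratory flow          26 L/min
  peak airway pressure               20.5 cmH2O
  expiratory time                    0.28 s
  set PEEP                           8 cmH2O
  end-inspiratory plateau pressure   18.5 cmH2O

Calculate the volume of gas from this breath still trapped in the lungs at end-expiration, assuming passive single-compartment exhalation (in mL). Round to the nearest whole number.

59

Flow: 26 L/min ÷ 60 = 0.4333 L/s.
R = (PIP − Pplat)/V̇ = (20.5 − 18.5) / 0.4333 = 2.0/0.4333 = 4.616 cmH2O·s/L.
C = Vt/(Pplat − PEEP) = 355.0 / (18.5 − 8) = 355.0/10.5 = 33.81 mL/cmH2O.
τ = R × C = 4.616 × 0.03381 L/cmH2O = 0.1561 s.
Fraction remaining = e^(−Te/τ) = e^(−0.28/0.1561) = 0.1663.
Trapped volume = 355.0 × 0.1663 = 59.037 mL.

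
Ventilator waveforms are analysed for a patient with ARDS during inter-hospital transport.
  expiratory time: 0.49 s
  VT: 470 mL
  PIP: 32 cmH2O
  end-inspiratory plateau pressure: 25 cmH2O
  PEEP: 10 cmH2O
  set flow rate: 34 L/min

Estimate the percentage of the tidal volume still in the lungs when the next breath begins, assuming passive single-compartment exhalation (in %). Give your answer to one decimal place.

28.2

Flow: 34 L/min ÷ 60 = 0.5667 L/s.
R = (PIP − Pplat)/V̇ = (32 − 25) / 0.5667 = 7.0/0.5667 = 12.352 cmH2O·s/L.
C = Vt/(Pplat − PEEP) = 470.0 / (25 − 10) = 470.0/15.0 = 31.333 mL/cmH2O.
τ = R × C = 12.352 × 0.03133 L/cmH2O = 0.387 s.
Fraction remaining at end-expiration = e^(−Te/τ) = e^(−0.49/0.387) = 0.2819 → 28.19%.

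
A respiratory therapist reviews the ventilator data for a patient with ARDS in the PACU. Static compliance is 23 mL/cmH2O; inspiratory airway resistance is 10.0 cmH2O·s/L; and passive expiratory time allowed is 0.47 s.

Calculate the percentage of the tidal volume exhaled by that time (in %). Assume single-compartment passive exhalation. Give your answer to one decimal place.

87.0

τ = R × C = 10.0 × 23 mL/cmH2O = 10.0 × 0.023 L/cmH2O = 0.23 s.
Passive exhalation: V(t)/V₀ = e^(−t/τ) = e^(−0.47/0.23) = 0.1296.
Fraction exhaled = 1 − 0.1296 = 0.8704 → 87.04%.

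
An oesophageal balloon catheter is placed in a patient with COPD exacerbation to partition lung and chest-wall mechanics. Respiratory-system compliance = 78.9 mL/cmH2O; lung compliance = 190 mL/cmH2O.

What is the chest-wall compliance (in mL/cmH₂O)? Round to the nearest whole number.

1/Ccw = 1/Crs − 1/CL.
1/Ccw = 1/78.9 − 1/190 = 0.007411.
Ccw = 134.93 mL/cmH2O.

135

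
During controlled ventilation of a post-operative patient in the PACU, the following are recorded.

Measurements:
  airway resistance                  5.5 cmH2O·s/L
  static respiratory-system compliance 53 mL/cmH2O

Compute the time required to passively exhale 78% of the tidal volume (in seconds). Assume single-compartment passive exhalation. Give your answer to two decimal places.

τ = R × C = 5.5 × 53 mL/cmH2O = 5.5 × 0.053 L/cmH2O = 0.2915 s.
Exhaled fraction f = 1 − e^(−t/τ) → t = −τ·ln(1 − f) = −0.2915·ln(0.22) = 0.4414 s.

0.44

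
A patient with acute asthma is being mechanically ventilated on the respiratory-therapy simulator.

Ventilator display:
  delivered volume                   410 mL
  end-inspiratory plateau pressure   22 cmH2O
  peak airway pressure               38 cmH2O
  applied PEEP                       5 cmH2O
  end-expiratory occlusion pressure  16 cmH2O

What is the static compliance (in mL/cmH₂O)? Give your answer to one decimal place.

68.3

End-expiratory occlusion gives total PEEP = 16 cmH2O (intrinsic PEEP = 16 − 5 = 11). Use total PEEP for the elastic gradient.
Cstat = Vt / (Pplat − PEEPtotal) = 410 / (22 − 16) = 410 / 6.0 = 68.333 mL/cmH2O.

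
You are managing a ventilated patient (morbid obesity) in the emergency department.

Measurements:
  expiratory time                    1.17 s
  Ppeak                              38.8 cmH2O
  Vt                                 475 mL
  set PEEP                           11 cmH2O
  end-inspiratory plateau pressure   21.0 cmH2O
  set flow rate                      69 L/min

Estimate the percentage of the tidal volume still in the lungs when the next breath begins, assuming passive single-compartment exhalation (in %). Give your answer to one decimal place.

Flow: 69 L/min ÷ 60 = 1.15 L/s.
R = (PIP − Pplat)/V̇ = (38.8 − 21.0) / 1.15 = 17.8/1.15 = 15.478 cmH2O·s/L.
C = Vt/(Pplat − PEEP) = 475.0 / (21.0 − 11) = 475.0/10.0 = 47.5 mL/cmH2O.
τ = R × C = 15.478 × 0.0475 L/cmH2O = 0.7352 s.
Fraction remaining at end-expiration = e^(−Te/τ) = e^(−1.17/0.7352) = 0.2036 → 20.36%.

20.4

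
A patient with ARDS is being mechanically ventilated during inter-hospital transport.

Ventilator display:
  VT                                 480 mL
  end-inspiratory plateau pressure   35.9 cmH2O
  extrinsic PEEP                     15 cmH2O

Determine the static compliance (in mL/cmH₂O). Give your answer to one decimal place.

Cstat = Vt / (Pplat − PEEP) = 480 / (35.9 − 15) = 480 / 20.9 = 22.967 mL/cmH2O.

23.0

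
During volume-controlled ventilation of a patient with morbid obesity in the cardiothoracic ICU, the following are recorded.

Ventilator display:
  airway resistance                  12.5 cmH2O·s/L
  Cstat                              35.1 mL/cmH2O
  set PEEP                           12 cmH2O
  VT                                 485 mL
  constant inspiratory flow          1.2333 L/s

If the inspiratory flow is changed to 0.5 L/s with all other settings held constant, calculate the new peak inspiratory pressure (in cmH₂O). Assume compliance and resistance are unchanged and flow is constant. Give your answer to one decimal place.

PIP = Vt/C + R·V̇ + PEEP (constant-flow equation of motion).
Only the resistive term changes: ΔPIP = R × ΔV̇ = 12.5 × (0.5 − 1.2333) = 12.5 × -0.7333 = -9.166 cmH2O.
Original PIP = 485/35.1 + 12.5×1.2333 + 12 = 41.234 cmH2O; new PIP = 41.234 + (-9.166) = 32.068 cmH2O.

32.1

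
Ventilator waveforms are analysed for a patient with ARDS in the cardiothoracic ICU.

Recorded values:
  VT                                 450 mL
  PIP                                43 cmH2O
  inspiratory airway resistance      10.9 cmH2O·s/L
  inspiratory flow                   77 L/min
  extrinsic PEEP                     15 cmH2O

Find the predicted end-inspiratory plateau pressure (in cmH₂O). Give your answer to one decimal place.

Flow: 77 L/min ÷ 60 = 1.2833 L/s.
Pplat = PIP − Raw × flow = 43 − 10.9 × 1.2833 = 43 − 13.988 = 29.012 cmH2O.

29.0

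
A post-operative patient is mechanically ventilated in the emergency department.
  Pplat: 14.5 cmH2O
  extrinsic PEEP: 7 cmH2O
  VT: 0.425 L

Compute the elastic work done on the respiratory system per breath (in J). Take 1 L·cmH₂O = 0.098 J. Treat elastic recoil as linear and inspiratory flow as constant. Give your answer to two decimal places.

Elastic work ≈ ½ × (Pplat − PEEP) × Vt = 0.5 × (14.5 − 7) × 0.425 L = 0.5 × 7.5 × 0.425 = 1.594 L·cmH2O.
× 0.098 J/(L·cmH2O) → 0.1562 J.

0.16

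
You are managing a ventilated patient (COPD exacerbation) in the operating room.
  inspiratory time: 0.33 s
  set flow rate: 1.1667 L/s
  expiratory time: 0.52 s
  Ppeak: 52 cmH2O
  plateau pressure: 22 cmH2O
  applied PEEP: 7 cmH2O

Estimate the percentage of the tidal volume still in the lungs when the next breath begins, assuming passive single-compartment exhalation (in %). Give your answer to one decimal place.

Vt = flow × Ti = 1.1667 L/s × 0.33 s × 1000 mL/L = 385.01 mL.
R = (PIP − Pplat)/V̇ = (52 − 22) / 1.1667 = 30.0/1.1667 = 25.714 cmH2O·s/L.
C = Vt/(Pplat − PEEP) = 385.01 / (22 − 7) = 385.01/15.0 = 25.667 mL/cmH2O.
τ = R × C = 25.714 × 0.02567 L/cmH2O = 0.6601 s.
Fraction remaining at end-expiration = e^(−Te/τ) = e^(−0.52/0.6601) = 0.4549 → 45.49%.

45.5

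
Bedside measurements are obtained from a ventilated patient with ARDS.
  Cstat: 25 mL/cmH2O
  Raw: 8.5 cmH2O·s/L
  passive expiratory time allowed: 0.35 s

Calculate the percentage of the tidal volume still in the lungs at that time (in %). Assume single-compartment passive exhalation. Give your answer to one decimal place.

19.3

τ = R × C = 8.5 × 25 mL/cmH2O = 8.5 × 0.025 L/cmH2O = 0.2125 s.
Passive exhalation: V(t)/V₀ = e^(−t/τ) = e^(−0.35/0.2125) = 0.1926.
Fraction remaining = 0.1926 → 19.26%.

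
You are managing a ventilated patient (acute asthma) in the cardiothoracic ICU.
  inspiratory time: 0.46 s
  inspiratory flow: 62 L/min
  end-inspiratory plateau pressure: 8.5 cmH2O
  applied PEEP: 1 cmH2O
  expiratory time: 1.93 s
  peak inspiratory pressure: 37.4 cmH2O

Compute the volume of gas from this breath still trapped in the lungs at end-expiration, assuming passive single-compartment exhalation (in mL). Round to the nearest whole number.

Flow: 62 L/min ÷ 60 = 1.0333 L/s.
Vt = flow × Ti = 1.0333 L/s × 0.46 s × 1000 mL/L = 475.32 mL.
R = (PIP − Pplat)/V̇ = (37.4 − 8.5) / 1.0333 = 28.9/1.0333 = 27.969 cmH2O·s/L.
C = Vt/(Pplat − PEEP) = 475.32 / (8.5 − 1) = 475.32/7.5 = 63.376 mL/cmH2O.
τ = R × C = 27.969 × 0.06338 L/cmH2O = 1.773 s.
Fraction remaining = e^(−Te/τ) = e^(−1.93/1.773) = 0.3367.
Trapped volume = 475.32 × 0.3367 = 160.04 mL.

160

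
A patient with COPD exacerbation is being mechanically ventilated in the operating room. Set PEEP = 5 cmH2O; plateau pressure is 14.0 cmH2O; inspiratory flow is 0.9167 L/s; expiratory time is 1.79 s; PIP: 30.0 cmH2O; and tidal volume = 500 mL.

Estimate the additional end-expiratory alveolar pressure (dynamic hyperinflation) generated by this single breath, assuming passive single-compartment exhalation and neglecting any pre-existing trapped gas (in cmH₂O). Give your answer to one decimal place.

1.4

R = (PIP − Pplat)/V̇ = (30.0 − 14.0) / 0.9167 = 16.0/0.9167 = 17.454 cmH2O·s/L.
C = Vt/(Pplat − PEEP) = 500.0 / (14.0 − 5) = 500.0/9.0 = 55.556 mL/cmH2O.
τ = R × C = 17.454 × 0.05556 L/cmH2O = 0.9697 s.
Fraction remaining = e^(−Te/τ) = e^(−1.79/0.9697) = 0.1579; trapped volume = 500.0 × 0.1579 = 78.95 mL.
Additional alveolar pressure from trapping ≈ V_trapped / C = 78.95 / 55.556 = 1.421 cmH2O.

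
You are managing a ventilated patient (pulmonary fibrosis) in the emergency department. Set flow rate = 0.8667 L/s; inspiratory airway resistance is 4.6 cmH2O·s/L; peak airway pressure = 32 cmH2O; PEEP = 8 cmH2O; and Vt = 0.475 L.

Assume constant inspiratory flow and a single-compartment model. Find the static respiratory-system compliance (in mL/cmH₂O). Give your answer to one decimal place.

Equation of motion (constant flow): PIP = Vt/C + R·V̇ + PEEP.
Vt/C = PIP − R·V̇ − PEEP = 32 − 4.6×0.8667 − 8 = 32 − 3.987 − 8 = 20.013 cmH2O.
C = Vt / 20.013 = 475 / 20.013 = 23.735 mL/cmH2O.

23.7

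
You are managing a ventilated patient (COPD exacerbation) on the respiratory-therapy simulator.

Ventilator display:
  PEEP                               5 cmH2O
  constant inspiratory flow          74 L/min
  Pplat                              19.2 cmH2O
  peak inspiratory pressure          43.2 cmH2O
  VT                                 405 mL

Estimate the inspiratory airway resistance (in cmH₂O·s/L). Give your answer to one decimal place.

19.5

Flow: 74 L/min ÷ 60 = 1.2333 L/s.
Raw = (PIP − Pplat) / flow = (43.2 − 19.2) / 1.2333 = 24.0 / 1.2333 = 19.46 cmH2O·s/L.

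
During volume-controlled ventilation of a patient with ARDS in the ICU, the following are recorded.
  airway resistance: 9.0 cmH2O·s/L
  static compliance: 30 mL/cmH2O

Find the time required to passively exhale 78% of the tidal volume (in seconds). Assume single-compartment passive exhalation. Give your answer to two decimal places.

0.41

τ = R × C = 9.0 × 30 mL/cmH2O = 9.0 × 0.030 L/cmH2O = 0.27 s.
Exhaled fraction f = 1 − e^(−t/τ) → t = −τ·ln(1 − f) = −0.27·ln(0.22) = 0.4088 s.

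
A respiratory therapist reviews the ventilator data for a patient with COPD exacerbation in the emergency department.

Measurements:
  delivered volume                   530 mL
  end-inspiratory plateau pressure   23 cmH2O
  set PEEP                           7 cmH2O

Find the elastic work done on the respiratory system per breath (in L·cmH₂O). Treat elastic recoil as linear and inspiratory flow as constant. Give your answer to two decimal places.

Elastic work ≈ ½ × (Pplat − PEEP) × Vt = 0.5 × (23 − 7) × 0.530 L = 0.5 × 16.0 × 0.530 = 4.24 L·cmH2O.

4.24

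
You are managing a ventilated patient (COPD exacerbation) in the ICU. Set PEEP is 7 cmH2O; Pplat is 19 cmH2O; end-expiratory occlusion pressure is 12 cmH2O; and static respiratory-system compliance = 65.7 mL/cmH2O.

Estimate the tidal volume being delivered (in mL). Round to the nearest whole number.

460

End-expiratory occlusion gives total PEEP = 12 cmH2O (intrinsic PEEP = 12 − 7 = 5). Use total PEEP for the elastic gradient.
Vt = Cstat × (Pplat − PEEPtotal) = 65.7 × (19 − 12) = 65.7 × 7.0 = 459.9 mL.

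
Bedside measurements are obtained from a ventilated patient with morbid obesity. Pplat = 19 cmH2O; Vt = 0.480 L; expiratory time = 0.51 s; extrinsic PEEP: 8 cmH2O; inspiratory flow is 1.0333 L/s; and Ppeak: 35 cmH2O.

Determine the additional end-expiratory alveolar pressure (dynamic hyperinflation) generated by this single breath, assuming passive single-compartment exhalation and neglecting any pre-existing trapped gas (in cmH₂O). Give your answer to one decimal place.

R = (PIP − Pplat)/V̇ = (35 − 19) / 1.0333 = 16.0/1.0333 = 15.484 cmH2O·s/L.
C = Vt/(Pplat − PEEP) = 480.0 / (19 − 8) = 480.0/11.0 = 43.636 mL/cmH2O.
τ = R × C = 15.484 × 0.04364 L/cmH2O = 0.6757 s.
Fraction remaining = e^(−Te/τ) = e^(−0.51/0.6757) = 0.4701; trapped volume = 480.0 × 0.4701 = 225.65 mL.
Additional alveolar pressure from trapping ≈ V_trapped / C = 225.65 / 43.636 = 5.171 cmH2O.

5.2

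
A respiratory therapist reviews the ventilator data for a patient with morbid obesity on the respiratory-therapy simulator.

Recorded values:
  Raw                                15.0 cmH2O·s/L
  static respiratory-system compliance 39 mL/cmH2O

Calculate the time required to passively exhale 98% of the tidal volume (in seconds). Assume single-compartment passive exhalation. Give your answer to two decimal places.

τ = R × C = 15.0 × 39 mL/cmH2O = 15.0 × 0.039 L/cmH2O = 0.585 s.
Exhaled fraction f = 1 − e^(−t/τ) → t = −τ·ln(1 − f) = −0.585·ln(0.02) = 2.289 s.

2.29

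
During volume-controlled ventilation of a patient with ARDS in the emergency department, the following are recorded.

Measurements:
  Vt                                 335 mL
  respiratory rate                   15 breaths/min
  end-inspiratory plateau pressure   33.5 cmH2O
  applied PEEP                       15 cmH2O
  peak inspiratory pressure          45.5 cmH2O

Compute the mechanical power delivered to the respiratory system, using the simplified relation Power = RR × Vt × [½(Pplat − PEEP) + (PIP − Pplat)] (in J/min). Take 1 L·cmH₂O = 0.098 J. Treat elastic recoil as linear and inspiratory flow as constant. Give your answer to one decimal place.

10.5

Per-breath work = Vt × [½(Pplat−PEEP) + (PIP−Pplat)] = 0.335 × [0.5×18.5 + 12.0] = 0.335 × 21.25 = 7.119 L·cmH2O.
Power = 15 × 7.119 = 106.79 L·cmH2O/min.
× 0.098 J/(L·cmH2O) → 10.465 J/min.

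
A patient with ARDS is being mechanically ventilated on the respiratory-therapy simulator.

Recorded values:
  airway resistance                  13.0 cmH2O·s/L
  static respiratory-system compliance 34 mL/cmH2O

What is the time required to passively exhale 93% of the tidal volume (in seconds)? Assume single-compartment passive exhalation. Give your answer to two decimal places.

1.18

τ = R × C = 13.0 × 34 mL/cmH2O = 13.0 × 0.034 L/cmH2O = 0.442 s.
Exhaled fraction f = 1 − e^(−t/τ) → t = −τ·ln(1 − f) = −0.442·ln(0.07) = 1.175 s.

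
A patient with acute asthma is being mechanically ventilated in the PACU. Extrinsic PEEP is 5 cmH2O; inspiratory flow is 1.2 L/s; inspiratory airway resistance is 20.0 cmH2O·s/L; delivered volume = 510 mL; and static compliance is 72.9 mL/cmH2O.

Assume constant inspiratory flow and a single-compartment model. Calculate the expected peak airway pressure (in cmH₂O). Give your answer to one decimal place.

36.0

Equation of motion (constant flow): PIP = Vt/C + R·V̇ + PEEP.
PIP = 510/72.9 + 20.0×1.2 + 5 = 6.996 + 24.0 + 5 = 35.996 cmH2O.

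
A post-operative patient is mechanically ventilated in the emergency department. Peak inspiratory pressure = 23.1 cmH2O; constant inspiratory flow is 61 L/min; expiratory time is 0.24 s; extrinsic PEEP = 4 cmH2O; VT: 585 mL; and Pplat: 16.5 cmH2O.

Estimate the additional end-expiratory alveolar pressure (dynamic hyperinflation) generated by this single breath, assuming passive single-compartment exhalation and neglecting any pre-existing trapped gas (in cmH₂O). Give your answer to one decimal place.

Flow: 61 L/min ÷ 60 = 1.0167 L/s.
R = (PIP − Pplat)/V̇ = (23.1 − 16.5) / 1.0167 = 6.6/1.0167 = 6.492 cmH2O·s/L.
C = Vt/(Pplat − PEEP) = 585.0 / (16.5 − 4) = 585.0/12.5 = 46.8 mL/cmH2O.
τ = R × C = 6.492 × 0.0468 L/cmH2O = 0.3038 s.
Fraction remaining = e^(−Te/τ) = e^(−0.24/0.3038) = 0.4538; trapped volume = 585.0 × 0.4538 = 265.47 mL.
Additional alveolar pressure from trapping ≈ V_trapped / C = 265.47 / 46.8 = 5.672 cmH2O.

5.7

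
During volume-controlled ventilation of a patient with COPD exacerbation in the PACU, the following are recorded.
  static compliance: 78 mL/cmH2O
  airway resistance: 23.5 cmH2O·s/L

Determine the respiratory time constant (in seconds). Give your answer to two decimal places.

1.83

τ = R × C = 23.5 × 78 mL/cmH2O = 23.5 × 0.078 L/cmH2O = 1.833 s.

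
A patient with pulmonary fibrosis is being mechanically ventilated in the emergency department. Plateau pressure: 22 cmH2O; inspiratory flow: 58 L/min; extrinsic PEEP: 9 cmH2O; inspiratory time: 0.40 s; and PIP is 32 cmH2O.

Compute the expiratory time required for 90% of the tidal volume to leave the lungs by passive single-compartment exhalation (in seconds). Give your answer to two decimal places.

Flow: 58 L/min ÷ 60 = 0.9667 L/s.
Vt = flow × Ti = 0.9667 L/s × 0.40 s × 1000 mL/L = 386.68 mL.
R = (PIP − Pplat)/V̇ = (32 − 22) / 0.9667 = 10.0/0.9667 = 10.344 cmH2O·s/L.
C = Vt/(Pplat − PEEP) = 386.68 / (22 − 9) = 386.68/13.0 = 29.745 mL/cmH2O.
τ = R × C = 10.344 × 0.02975 L/cmH2O = 0.3077 s.
t = −τ·ln(1 − 0.90) = −0.3077·ln(0.1) = 0.7085 s.

0.71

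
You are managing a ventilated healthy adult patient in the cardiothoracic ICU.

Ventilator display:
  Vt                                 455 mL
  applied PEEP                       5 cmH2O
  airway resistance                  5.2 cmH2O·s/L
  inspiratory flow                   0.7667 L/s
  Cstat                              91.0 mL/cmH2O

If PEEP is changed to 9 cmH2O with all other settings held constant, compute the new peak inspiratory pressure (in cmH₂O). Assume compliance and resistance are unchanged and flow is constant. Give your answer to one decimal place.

18.0

PIP = Vt/C + R·V̇ + PEEP (constant-flow equation of motion).
Only the baseline term changes: ΔPIP = ΔPEEP = 9 − 5 = 4.0 cmH2O.
Original PIP = 455/91.0 + 5.2×0.7667 + 5 = 13.987 cmH2O; new PIP = 13.987 + (4.0) = 17.987 cmH2O.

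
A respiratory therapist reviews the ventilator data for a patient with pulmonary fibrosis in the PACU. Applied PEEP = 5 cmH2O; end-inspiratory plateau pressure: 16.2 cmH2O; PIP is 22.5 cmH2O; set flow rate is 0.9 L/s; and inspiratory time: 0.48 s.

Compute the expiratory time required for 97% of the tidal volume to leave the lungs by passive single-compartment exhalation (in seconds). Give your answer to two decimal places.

Vt = flow × Ti = 0.9 L/s × 0.48 s × 1000 mL/L = 432.0 mL.
R = (PIP − Pplat)/V̇ = (22.5 − 16.2) / 0.9 = 6.3/0.9 = 7.0 cmH2O·s/L.
C = Vt/(Pplat − PEEP) = 432.0 / (16.2 − 5) = 432.0/11.2 = 38.571 mL/cmH2O.
τ = R × C = 7.0 × 0.03857 L/cmH2O = 0.27 s.
t = −τ·ln(1 − 0.97) = −0.27·ln(0.03) = 0.9468 s.

0.95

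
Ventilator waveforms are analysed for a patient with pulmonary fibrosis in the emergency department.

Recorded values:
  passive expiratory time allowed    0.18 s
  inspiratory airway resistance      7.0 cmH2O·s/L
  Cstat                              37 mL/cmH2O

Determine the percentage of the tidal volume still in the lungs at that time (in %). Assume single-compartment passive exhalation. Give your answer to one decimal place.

τ = R × C = 7.0 × 37 mL/cmH2O = 7.0 × 0.037 L/cmH2O = 0.259 s.
Passive exhalation: V(t)/V₀ = e^(−t/τ) = e^(−0.18/0.259) = 0.4991.
Fraction remaining = 0.4991 → 49.91%.

49.9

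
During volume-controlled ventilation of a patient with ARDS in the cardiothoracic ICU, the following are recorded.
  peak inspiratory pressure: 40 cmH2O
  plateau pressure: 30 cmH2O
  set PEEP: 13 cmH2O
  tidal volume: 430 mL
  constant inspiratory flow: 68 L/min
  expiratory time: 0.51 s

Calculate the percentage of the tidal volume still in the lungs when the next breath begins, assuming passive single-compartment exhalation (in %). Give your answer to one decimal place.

10.2

Flow: 68 L/min ÷ 60 = 1.1333 L/s.
R = (PIP − Pplat)/V̇ = (40 − 30) / 1.1333 = 10.0/1.1333 = 8.824 cmH2O·s/L.
C = Vt/(Pplat − PEEP) = 430.0 / (30 − 13) = 430.0/17.0 = 25.294 mL/cmH2O.
τ = R × C = 8.824 × 0.02529 L/cmH2O = 0.2232 s.
Fraction remaining at end-expiration = e^(−Te/τ) = e^(−0.51/0.2232) = 0.1018 → 10.18%.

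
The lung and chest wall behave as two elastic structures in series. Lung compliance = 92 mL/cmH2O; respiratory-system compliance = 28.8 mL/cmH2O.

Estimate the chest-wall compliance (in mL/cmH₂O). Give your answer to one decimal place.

41.9

1/Ccw = 1/Crs − 1/CL.
1/Ccw = 1/28.8 − 1/92 = 0.02385.
Ccw = 41.929 mL/cmH2O.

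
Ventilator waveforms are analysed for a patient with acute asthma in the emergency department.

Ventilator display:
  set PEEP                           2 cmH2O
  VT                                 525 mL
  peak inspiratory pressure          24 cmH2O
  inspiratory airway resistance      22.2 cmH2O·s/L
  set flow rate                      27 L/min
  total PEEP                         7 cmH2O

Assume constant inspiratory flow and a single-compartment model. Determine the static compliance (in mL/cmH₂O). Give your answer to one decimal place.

74.9

Flow: 27 L/min ÷ 60 = 0.45 L/s.
Total PEEP = 7 cmH2O (set 2 + intrinsic 5); this is the baseline alveolar pressure.
Equation of motion (constant flow): PIP = Vt/C + R·V̇ + PEEP.
Vt/C = PIP − R·V̇ − PEEP = 24 − 22.2×0.45 − 7 = 24 − 9.99 − 7 = 7.01 cmH2O.
C = Vt / 7.01 = 525 / 7.01 = 74.893 mL/cmH2O.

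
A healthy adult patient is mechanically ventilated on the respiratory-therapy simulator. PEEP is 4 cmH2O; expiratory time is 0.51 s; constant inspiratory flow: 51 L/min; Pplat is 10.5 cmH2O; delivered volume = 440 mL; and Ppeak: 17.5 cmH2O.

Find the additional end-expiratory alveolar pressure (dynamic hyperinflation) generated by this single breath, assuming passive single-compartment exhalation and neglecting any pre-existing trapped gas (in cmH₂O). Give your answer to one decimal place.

2.6

Flow: 51 L/min ÷ 60 = 0.85 L/s.
R = (PIP − Pplat)/V̇ = (17.5 − 10.5) / 0.85 = 7.0/0.85 = 8.235 cmH2O·s/L.
C = Vt/(Pplat − PEEP) = 440.0 / (10.5 − 4) = 440.0/6.5 = 67.692 mL/cmH2O.
τ = R × C = 8.235 × 0.06769 L/cmH2O = 0.5574 s.
Fraction remaining = e^(−Te/τ) = e^(−0.51/0.5574) = 0.4005; trapped volume = 440.0 × 0.4005 = 176.22 mL.
Additional alveolar pressure from trapping ≈ V_trapped / C = 176.22 / 67.692 = 2.603 cmH2O.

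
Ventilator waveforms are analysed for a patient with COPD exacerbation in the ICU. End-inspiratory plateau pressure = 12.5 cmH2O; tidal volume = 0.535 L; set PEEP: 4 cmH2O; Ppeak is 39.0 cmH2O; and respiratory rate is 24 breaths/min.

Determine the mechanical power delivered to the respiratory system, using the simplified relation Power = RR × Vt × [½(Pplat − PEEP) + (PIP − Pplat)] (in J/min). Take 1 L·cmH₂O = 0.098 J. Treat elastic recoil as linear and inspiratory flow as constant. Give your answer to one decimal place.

38.7

Per-breath work = Vt × [½(Pplat−PEEP) + (PIP−Pplat)] = 0.535 × [0.5×8.5 + 26.5] = 0.535 × 30.75 = 16.451 L·cmH2O.
Power = 24 × 16.451 = 394.82 L·cmH2O/min.
× 0.098 J/(L·cmH2O) → 38.692 J/min.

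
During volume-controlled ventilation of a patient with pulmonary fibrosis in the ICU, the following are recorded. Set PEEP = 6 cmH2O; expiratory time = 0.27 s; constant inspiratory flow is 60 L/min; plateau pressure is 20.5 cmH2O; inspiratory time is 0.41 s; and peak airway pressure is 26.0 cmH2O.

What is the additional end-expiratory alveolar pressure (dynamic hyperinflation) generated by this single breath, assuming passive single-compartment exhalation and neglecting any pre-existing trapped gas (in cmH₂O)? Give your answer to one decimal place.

2.6

Flow: 60 L/min ÷ 60 = 1 L/s.
Vt = flow × Ti = 1 L/s × 0.41 s × 1000 mL/L = 410.0 mL.
R = (PIP − Pplat)/V̇ = (26.0 − 20.5) / 1 = 5.5/1 = 5.5 cmH2O·s/L.
C = Vt/(Pplat − PEEP) = 410.0 / (20.5 − 6) = 410.0/14.5 = 28.276 mL/cmH2O.
τ = R × C = 5.5 × 0.02828 L/cmH2O = 0.1555 s.
Fraction remaining = e^(−Te/τ) = e^(−0.27/0.1555) = 0.1762; trapped volume = 410.0 × 0.1762 = 72.242 mL.
Additional alveolar pressure from trapping ≈ V_trapped / C = 72.242 / 28.276 = 2.555 cmH2O.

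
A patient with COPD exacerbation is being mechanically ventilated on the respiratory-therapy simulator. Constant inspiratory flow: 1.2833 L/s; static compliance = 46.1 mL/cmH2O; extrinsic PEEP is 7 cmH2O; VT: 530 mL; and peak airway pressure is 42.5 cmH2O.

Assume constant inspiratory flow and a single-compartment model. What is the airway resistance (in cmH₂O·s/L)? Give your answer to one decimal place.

18.7

Equation of motion (constant flow): PIP = Vt/C + R·V̇ + PEEP.
R·V̇ = PIP − Vt/C − PEEP = 42.5 − 530/46.1 − 7 = 42.5 − 11.497 − 7 = 24.003 cmH2O.
R = 24.003 / 1.2833 = 18.704 cmH2O·s/L.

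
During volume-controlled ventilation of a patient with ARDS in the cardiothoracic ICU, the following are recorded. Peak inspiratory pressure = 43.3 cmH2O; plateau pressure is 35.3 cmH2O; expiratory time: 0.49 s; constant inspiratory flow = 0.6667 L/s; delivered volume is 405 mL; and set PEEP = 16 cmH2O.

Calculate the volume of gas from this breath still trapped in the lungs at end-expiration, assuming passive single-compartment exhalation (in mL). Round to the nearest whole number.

R = (PIP − Pplat)/V̇ = (43.3 − 35.3) / 0.6667 = 8.0/0.6667 = 11.999 cmH2O·s/L.
C = Vt/(Pplat − PEEP) = 405.0 / (35.3 − 16) = 405.0/19.3 = 20.984 mL/cmH2O.
τ = R × C = 11.999 × 0.02098 L/cmH2O = 0.2517 s.
Fraction remaining = e^(−Te/τ) = e^(−0.49/0.2517) = 0.1427.
Trapped volume = 405.0 × 0.1427 = 57.794 mL.

58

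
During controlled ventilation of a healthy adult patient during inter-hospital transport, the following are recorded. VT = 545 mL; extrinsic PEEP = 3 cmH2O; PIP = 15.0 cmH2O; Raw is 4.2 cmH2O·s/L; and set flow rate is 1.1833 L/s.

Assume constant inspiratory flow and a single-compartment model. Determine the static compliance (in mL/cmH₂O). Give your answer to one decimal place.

Equation of motion (constant flow): PIP = Vt/C + R·V̇ + PEEP.
Vt/C = PIP − R·V̇ − PEEP = 15.0 − 4.2×1.1833 − 3 = 15.0 − 4.97 − 3 = 7.03 cmH2O.
C = Vt / 7.03 = 545 / 7.03 = 77.525 mL/cmH2O.

77.5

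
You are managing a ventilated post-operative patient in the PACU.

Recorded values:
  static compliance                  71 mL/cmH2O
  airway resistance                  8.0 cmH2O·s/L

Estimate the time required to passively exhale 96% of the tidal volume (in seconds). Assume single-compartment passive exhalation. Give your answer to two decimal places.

1.83

τ = R × C = 8.0 × 71 mL/cmH2O = 8.0 × 0.071 L/cmH2O = 0.568 s.
Exhaled fraction f = 1 − e^(−t/τ) → t = −τ·ln(1 − f) = −0.568·ln(0.04) = 1.828 s.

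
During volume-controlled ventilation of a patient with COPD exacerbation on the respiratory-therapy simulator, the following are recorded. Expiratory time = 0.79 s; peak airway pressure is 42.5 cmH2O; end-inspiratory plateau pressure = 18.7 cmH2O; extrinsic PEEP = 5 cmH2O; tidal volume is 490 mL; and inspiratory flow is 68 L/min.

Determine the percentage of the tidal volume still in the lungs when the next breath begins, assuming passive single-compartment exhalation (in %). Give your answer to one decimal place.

Flow: 68 L/min ÷ 60 = 1.1333 L/s.
R = (PIP − Pplat)/V̇ = (42.5 − 18.7) / 1.1333 = 23.8/1.1333 = 21.001 cmH2O·s/L.
C = Vt/(Pplat − PEEP) = 490.0 / (18.7 − 5) = 490.0/13.7 = 35.766 mL/cmH2O.
τ = R × C = 21.001 × 0.03577 L/cmH2O = 0.7512 s.
Fraction remaining at end-expiration = e^(−Te/τ) = e^(−0.79/0.7512) = 0.3494 → 34.94%.

34.9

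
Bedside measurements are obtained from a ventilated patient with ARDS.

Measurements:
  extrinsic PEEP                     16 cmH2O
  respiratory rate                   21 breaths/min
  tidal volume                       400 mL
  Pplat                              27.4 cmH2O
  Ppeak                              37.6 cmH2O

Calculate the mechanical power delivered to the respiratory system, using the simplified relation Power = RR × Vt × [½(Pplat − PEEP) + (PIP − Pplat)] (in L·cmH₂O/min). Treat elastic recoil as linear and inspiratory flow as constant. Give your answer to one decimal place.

Per-breath work = Vt × [½(Pplat−PEEP) + (PIP−Pplat)] = 0.400 × [0.5×11.4 + 10.2] = 0.400 × 15.9 = 6.36 L·cmH2O.
Power = 21 × 6.36 = 133.56 L·cmH2O/min.

133.6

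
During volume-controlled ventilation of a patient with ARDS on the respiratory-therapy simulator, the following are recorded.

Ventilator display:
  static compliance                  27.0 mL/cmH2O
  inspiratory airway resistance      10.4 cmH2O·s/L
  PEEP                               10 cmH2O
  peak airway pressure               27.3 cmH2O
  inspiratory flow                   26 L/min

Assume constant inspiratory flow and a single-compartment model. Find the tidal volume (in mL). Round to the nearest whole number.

Flow: 26 L/min ÷ 60 = 0.4333 L/s.
Equation of motion (constant flow): PIP = Vt/C + R·V̇ + PEEP.
Vt/C = PIP − R·V̇ − PEEP = 27.3 − 4.506 − 10 = 12.794 cmH2O.
Vt = C × 12.794 = 27.0 × 12.794 = 345.44 mL.

345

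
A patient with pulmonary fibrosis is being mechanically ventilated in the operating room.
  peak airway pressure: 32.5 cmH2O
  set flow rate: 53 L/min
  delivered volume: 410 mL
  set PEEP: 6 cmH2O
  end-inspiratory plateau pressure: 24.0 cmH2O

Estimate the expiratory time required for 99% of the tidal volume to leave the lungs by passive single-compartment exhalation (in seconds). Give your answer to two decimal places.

Flow: 53 L/min ÷ 60 = 0.8833 L/s.
R = (PIP − Pplat)/V̇ = (32.5 − 24.0) / 0.8833 = 8.5/0.8833 = 9.623 cmH2O·s/L.
C = Vt/(Pplat − PEEP) = 410.0 / (24.0 − 6) = 410.0/18.0 = 22.778 mL/cmH2O.
τ = R × C = 9.623 × 0.02278 L/cmH2O = 0.2192 s.
t = −τ·ln(1 − 0.99) = −0.2192·ln(0.01) = 1.009 s.

1.01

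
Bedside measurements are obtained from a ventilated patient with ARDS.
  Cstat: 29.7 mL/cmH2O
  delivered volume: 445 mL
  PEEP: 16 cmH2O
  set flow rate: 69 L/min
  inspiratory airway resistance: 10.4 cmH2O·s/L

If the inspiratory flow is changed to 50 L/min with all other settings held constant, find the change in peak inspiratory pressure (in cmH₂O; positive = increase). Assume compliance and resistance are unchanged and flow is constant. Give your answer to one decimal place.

-3.3

Flow: 69 L/min ÷ 60 = 1.15 L/s.
New flow: 50 L/min ÷ 60 = 0.8333 L/s.
PIP = Vt/C + R·V̇ + PEEP (constant-flow equation of motion).
Only the resistive term changes: ΔPIP = R × ΔV̇ = 10.4 × (0.8333 − 1.15) = 10.4 × -0.3167 = -3.294 cmH2O.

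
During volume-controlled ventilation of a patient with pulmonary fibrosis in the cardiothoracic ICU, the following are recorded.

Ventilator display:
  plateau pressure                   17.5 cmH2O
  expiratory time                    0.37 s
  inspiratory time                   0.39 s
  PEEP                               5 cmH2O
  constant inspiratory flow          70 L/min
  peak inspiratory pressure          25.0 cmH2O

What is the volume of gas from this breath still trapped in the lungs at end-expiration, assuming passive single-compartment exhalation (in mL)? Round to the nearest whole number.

94

Flow: 70 L/min ÷ 60 = 1.1667 L/s.
Vt = flow × Ti = 1.1667 L/s × 0.39 s × 1000 mL/L = 455.01 mL.
R = (PIP − Pplat)/V̇ = (25.0 − 17.5) / 1.1667 = 7.5/1.1667 = 6.428 cmH2O·s/L.
C = Vt/(Pplat − PEEP) = 455.01 / (17.5 − 5) = 455.01/12.5 = 36.401 mL/cmH2O.
τ = R × C = 6.428 × 0.0364 L/cmH2O = 0.234 s.
Fraction remaining = e^(−Te/τ) = e^(−0.37/0.234) = 0.2057.
Trapped volume = 455.01 × 0.2057 = 93.596 mL.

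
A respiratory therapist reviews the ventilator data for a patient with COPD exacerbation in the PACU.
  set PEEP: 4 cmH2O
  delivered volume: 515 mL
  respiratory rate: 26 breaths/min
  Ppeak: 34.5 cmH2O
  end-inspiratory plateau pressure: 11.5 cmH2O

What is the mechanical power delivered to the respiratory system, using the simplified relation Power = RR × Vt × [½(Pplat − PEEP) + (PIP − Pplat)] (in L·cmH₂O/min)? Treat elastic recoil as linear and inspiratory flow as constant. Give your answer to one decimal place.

Per-breath work = Vt × [½(Pplat−PEEP) + (PIP−Pplat)] = 0.515 × [0.5×7.5 + 23.0] = 0.515 × 26.75 = 13.776 L·cmH2O.
Power = 26 × 13.776 = 358.18 L·cmH2O/min.

358.2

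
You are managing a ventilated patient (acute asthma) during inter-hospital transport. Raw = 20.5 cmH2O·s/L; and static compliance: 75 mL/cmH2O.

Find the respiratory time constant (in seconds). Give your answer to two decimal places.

1.54

τ = R × C = 20.5 × 75 mL/cmH2O = 20.5 × 0.075 L/cmH2O = 1.538 s.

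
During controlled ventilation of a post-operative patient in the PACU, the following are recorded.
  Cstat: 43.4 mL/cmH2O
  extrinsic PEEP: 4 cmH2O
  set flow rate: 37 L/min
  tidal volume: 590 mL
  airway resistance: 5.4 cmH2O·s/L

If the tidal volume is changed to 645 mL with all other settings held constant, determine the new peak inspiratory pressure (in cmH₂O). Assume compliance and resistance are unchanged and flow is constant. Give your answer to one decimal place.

Flow: 37 L/min ÷ 60 = 0.6167 L/s.
PIP = Vt/C + R·V̇ + PEEP (constant-flow equation of motion).
Only the elastic term changes: ΔPIP = ΔVt / C = (645 − 590) / 43.4 = 1.267 cmH2O.
Original PIP = 590/43.4 + 5.4×0.6167 + 4 = 20.925 cmH2O; new PIP = 20.925 + (1.267) = 22.192 cmH2O.

22.2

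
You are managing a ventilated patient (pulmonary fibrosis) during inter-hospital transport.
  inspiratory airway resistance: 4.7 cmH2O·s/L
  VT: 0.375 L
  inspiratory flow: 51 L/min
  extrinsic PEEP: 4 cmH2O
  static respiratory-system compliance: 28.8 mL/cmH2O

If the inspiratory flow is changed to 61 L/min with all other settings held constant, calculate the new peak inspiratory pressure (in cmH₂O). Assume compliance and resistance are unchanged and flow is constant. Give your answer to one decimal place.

21.8

Flow: 51 L/min ÷ 60 = 0.85 L/s.
New flow: 61 L/min ÷ 60 = 1.0167 L/s.
PIP = Vt/C + R·V̇ + PEEP (constant-flow equation of motion).
Only the resistive term changes: ΔPIP = R × ΔV̇ = 4.7 × (1.0167 − 0.85) = 4.7 × 0.1667 = 0.7835 cmH2O.
Original PIP = 375/28.8 + 4.7×0.85 + 4 = 21.016 cmH2O; new PIP = 21.016 + (0.7835) = 21.8 cmH2O.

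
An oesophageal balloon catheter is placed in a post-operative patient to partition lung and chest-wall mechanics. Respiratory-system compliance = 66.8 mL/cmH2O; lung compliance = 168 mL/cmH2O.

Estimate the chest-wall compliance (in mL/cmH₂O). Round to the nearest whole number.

111

1/Ccw = 1/Crs − 1/CL.
1/Ccw = 1/66.8 − 1/168 = 0.009018.
Ccw = 110.89 mL/cmH2O.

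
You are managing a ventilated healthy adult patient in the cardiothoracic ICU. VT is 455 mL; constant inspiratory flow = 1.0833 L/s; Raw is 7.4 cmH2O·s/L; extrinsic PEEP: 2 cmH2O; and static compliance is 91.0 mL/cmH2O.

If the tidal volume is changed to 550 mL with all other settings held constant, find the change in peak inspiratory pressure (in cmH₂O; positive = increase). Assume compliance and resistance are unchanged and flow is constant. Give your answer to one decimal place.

1.0

PIP = Vt/C + R·V̇ + PEEP (constant-flow equation of motion).
Only the elastic term changes: ΔPIP = ΔVt / C = (550 − 455) / 91.0 = 1.044 cmH2O.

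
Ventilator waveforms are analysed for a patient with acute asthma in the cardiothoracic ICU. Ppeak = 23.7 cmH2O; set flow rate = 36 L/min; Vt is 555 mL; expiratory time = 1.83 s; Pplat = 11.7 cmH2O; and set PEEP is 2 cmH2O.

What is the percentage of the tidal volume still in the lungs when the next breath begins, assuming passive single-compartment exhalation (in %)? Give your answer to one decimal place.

20.2

Flow: 36 L/min ÷ 60 = 0.6 L/s.
R = (PIP − Pplat)/V̇ = (23.7 − 11.7) / 0.6 = 12.0/0.6 = 20.0 cmH2O·s/L.
C = Vt/(Pplat − PEEP) = 555.0 / (11.7 − 2) = 555.0/9.7 = 57.216 mL/cmH2O.
τ = R × C = 20.0 × 0.05722 L/cmH2O = 1.144 s.
Fraction remaining at end-expiration = e^(−Te/τ) = e^(−1.83/1.144) = 0.202 → 20.2%.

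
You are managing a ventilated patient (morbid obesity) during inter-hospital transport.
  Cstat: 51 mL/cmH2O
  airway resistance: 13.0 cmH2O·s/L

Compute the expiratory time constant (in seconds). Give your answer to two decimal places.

τ = R × C = 13.0 × 51 mL/cmH2O = 13.0 × 0.051 L/cmH2O = 0.663 s.

0.66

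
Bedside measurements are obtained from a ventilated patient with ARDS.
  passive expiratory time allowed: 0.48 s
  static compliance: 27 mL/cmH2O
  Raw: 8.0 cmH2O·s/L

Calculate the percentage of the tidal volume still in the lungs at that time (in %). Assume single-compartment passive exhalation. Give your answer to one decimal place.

10.8

τ = R × C = 8.0 × 27 mL/cmH2O = 8.0 × 0.027 L/cmH2O = 0.216 s.
Passive exhalation: V(t)/V₀ = e^(−t/τ) = e^(−0.48/0.216) = 0.1084.
Fraction remaining = 0.1084 → 10.84%.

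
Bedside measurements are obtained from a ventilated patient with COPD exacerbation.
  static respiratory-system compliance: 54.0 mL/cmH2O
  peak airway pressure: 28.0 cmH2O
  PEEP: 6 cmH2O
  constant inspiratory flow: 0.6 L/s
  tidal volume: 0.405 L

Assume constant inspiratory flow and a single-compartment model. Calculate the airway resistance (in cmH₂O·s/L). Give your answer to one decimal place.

Equation of motion (constant flow): PIP = Vt/C + R·V̇ + PEEP.
R·V̇ = PIP − Vt/C − PEEP = 28.0 − 405/54.0 − 6 = 28.0 − 7.5 − 6 = 14.5 cmH2O.
R = 14.5 / 0.6 = 24.167 cmH2O·s/L.

24.2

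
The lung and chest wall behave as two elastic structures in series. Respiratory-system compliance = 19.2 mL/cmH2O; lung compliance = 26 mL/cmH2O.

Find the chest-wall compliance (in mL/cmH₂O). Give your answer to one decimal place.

73.4

1/Ccw = 1/Crs − 1/CL.
1/Ccw = 1/19.2 − 1/26 = 0.01362.
Ccw = 73.421 mL/cmH2O.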